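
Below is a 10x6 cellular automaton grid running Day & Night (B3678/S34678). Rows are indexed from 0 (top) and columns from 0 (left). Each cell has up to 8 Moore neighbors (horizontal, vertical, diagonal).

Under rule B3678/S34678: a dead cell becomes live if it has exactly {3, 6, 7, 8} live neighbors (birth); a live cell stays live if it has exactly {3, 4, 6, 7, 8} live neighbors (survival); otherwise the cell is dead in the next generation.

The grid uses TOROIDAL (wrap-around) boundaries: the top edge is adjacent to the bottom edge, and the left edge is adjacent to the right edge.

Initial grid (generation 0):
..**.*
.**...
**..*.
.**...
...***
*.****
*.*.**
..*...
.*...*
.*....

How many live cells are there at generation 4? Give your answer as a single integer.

Simulating step by step:
Generation 0 (given above): 26 live cells
Generation 1: 25 live cells
*.*...
.**.**
*..*..
.**...
.....*
*.****
*.***.
...**.
*.*...
....*.
Generation 2: 21 live cells
....*.
.**..*
*..***
*.....
.....*
*.*...
..****
....*.
....**
...*.*
Generation 3: 22 live cells
*.****
.....*
*.*.**
*.....
**....
.*....
.*.***
......
...***
.....*
Generation 4: 23 live cells
*...**
..*.**
**...*
*.....
**....
.*..**
*.*...
*.*.*.
....*.
..*.*.
Population at generation 4: 23

Answer: 23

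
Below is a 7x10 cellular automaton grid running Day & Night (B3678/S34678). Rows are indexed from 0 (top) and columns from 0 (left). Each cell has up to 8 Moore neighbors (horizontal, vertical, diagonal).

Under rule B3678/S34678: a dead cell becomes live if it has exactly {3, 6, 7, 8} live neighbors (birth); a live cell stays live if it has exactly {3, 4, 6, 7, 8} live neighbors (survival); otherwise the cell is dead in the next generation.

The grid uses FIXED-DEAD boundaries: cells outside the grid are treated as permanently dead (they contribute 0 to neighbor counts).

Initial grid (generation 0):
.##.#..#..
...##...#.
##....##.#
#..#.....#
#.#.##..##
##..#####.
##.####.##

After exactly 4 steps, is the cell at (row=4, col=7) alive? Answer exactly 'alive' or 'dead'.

Simulating step by step:
Generation 0 (given above): 36 live cells
Generation 1: 29 live cells
..........
#..#.##.#.
..###.....
#.#.####.#
#...##..##
#...##....
###.#.#.#.
Generation 2: 18 live cells
..........
..##......
..#..#..#.
...#..#...
.....#.##.
#...#.####
.#.#......
Generation 3: 16 live cells
..........
..........
..#.#.....
....###.#.
....##..##
.....####.
.......##.
Generation 4: 15 live cells
..........
..........
...#......
....#..#.#
....######
....###...
.......##.

Cell (4,7) at generation 4: 1 -> alive

Answer: alive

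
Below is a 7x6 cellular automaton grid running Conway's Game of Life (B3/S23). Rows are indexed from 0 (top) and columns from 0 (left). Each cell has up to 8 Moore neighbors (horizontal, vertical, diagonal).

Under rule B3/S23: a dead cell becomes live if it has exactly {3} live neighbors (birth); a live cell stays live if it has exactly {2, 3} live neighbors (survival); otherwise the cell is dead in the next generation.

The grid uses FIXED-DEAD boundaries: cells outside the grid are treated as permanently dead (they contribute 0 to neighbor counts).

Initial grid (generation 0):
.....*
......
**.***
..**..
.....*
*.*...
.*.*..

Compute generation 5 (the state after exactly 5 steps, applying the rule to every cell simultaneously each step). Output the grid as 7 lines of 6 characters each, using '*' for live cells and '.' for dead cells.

Answer: ......
....*.
....*.
....*.
**....
......
......

Derivation:
Simulating step by step:
Generation 0 (given above): 13 live cells
Generation 1: 15 live cells
......
.....*
.*.**.
.***.*
.***..
.**...
.**...
Generation 2: 10 live cells
......
....*.
.*.*.*
*.....
*...*.
*.....
.**...
Generation 3: 9 live cells
......
....*.
....*.
**..*.
**....
*.....
.*....
Generation 4: 6 live cells
......
......
...***
**....
......
*.....
......
Generation 5: 5 live cells
(generation 5 grid is the final answer)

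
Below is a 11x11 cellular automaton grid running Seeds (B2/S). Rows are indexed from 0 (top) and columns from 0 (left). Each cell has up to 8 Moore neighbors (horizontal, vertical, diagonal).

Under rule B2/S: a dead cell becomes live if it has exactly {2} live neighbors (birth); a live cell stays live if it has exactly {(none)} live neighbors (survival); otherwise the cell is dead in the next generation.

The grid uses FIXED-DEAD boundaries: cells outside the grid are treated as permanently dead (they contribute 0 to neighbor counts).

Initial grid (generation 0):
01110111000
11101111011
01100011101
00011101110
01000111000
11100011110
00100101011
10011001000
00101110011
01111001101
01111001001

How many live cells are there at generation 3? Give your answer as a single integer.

Simulating step by step:
Generation 0 (given above): 66 live cells
Generation 1: 12 live cells
00000000011
00000000000
00000000000
10000000001
00000000001
00011000000
00000000000
00000000000
10000000000
10000000000
10000110000
Generation 2: 12 live cells
00000000000
00000000011
00000000000
00000000010
00011000010
00000000000
00011000000
00000000000
01000000000
00000110000
01000000000
Generation 3: 21 live cells
00000000011
00000000000
00000000100
00011000101
00000000101
00100100000
00000000000
00111000000
00000110000
11100000000
00000110000
Population at generation 3: 21

Answer: 21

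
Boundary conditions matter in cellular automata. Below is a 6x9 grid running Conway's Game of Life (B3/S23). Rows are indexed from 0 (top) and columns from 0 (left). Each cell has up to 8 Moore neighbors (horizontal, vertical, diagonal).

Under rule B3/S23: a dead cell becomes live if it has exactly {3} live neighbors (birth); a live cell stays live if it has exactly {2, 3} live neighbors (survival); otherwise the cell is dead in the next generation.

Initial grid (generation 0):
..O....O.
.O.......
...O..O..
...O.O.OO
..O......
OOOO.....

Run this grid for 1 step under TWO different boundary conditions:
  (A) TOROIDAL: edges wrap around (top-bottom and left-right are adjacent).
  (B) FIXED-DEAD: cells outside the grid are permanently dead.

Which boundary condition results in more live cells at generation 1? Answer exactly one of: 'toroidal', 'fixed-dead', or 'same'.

Answer: toroidal

Derivation:
Under TOROIDAL boundary, generation 1:
O..O.....
..O......
..O.O.OO.
..OOO.OO.
O...O...O
...O.....
Population = 16

Under FIXED-DEAD boundary, generation 1:
.........
..O......
..O.O.OO.
..OOO.OO.
....O....
.OOO.....
Population = 14

Comparison: toroidal=16, fixed-dead=14 -> toroidal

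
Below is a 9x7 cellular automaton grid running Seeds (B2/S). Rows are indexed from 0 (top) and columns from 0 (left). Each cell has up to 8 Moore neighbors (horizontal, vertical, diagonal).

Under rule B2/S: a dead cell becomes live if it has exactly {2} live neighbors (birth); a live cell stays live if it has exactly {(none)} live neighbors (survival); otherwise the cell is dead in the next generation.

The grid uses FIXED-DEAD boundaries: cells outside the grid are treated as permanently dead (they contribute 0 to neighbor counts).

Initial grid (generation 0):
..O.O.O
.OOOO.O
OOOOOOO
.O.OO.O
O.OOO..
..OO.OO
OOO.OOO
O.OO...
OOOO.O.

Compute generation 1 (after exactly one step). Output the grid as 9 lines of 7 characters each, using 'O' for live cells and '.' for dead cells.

Simulating step by step:
Generation 0 (given above): 41 live cells
Generation 1: 0 live cells
(generation 1 grid is the final answer)

Answer: .......
.......
.......
.......
.......
.......
.......
.......
.......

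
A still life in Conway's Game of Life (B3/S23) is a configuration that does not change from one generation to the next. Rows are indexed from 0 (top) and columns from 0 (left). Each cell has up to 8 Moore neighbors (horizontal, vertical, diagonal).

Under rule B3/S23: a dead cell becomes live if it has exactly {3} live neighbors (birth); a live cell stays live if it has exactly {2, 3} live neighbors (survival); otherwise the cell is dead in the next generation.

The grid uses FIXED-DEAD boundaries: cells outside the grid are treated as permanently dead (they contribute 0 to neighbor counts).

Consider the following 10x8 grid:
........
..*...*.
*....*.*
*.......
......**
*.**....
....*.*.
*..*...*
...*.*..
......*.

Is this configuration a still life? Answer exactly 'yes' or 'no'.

Answer: no

Derivation:
Compute generation 1 and compare to generation 0 (given above):
Generation 1:
........
......*.
.*....*.
.......*
.*......
...*.***
.**.*...
...*.**.
....*.*.
........
Cell (1,2) differs: gen0=1 vs gen1=0 -> NOT a still life.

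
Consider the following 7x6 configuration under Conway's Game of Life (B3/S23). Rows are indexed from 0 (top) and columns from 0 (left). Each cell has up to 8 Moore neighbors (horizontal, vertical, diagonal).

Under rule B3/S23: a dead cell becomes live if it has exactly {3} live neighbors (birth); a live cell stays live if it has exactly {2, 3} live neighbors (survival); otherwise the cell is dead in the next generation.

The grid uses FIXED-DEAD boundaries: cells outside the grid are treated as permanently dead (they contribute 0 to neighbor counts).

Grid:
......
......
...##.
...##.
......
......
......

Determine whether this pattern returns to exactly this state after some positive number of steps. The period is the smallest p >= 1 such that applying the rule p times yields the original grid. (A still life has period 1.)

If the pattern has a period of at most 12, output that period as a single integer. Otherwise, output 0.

Answer: 1

Derivation:
Simulating and comparing each generation to the original:
Gen 0 (original, given above): 4 live cells
Gen 1: 4 live cells, MATCHES original -> period = 1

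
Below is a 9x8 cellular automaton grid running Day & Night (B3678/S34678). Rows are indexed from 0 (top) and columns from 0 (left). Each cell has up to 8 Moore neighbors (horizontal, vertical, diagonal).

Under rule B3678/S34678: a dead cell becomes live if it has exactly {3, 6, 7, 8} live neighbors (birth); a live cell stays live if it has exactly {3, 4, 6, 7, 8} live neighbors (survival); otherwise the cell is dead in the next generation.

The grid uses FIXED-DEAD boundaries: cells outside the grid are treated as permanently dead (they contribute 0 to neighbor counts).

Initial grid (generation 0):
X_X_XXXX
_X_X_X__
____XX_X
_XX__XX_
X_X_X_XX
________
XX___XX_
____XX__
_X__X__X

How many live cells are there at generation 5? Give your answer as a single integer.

Simulating step by step:
Generation 0 (given above): 30 live cells
Generation 1: 26 live cells
_X_XXXX_
__XXX_XX
_X_XXX__
_X______
___X__X_
X______X
____XX__
XX__XX__
_____X__
Generation 2: 28 live cells
___XXXXX
_X_XXXX_
___XXXX_
___X_X__
________
____XXX_
XX__XXX_
____XXX_
____X___
Generation 3: 22 live cells
__XX__X_
____XXX_
___XXXX_
_____XX_
______X_
____X_X_
___X_X_X
___XXXX_
________
Generation 4: 20 live cells
____X___
__X__XXX
_____X_X
______XX
______XX
______XX
___XX___
____XXX_
____XX__
Generation 5: 19 live cells
_____XX_
____XXX_
_____XXX
_____X_X
_____X__
_____XXX
____X__X
________
____XXX_
Population at generation 5: 19

Answer: 19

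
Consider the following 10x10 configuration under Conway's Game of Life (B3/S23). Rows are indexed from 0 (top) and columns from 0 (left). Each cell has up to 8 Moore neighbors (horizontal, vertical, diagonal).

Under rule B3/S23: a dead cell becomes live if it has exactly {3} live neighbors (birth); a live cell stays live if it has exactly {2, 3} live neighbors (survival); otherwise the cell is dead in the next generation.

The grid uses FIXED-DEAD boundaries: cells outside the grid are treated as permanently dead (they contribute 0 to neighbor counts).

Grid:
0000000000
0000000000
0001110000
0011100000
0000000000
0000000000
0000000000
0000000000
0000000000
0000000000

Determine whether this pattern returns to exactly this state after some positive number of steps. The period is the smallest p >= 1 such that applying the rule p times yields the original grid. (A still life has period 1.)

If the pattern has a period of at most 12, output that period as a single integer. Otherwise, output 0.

Simulating and comparing each generation to the original:
Gen 0 (original, given above): 6 live cells
Gen 1: 6 live cells, differs from original
Gen 2: 6 live cells, MATCHES original -> period = 2

Answer: 2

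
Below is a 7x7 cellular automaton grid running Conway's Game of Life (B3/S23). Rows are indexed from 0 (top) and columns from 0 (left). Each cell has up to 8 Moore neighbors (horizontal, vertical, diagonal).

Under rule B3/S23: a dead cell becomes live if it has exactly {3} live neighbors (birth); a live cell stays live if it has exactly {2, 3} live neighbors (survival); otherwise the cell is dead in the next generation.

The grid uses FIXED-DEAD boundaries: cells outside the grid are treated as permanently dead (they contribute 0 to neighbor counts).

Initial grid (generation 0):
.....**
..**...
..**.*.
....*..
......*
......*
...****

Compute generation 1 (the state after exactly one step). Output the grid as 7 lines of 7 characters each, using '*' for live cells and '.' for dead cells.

Answer: .......
..**.**
..*....
...***.
.....*.
....*.*
....***

Derivation:
Simulating step by step:
Generation 0 (given above): 14 live cells
Generation 1: 14 live cells
(generation 1 grid is the final answer)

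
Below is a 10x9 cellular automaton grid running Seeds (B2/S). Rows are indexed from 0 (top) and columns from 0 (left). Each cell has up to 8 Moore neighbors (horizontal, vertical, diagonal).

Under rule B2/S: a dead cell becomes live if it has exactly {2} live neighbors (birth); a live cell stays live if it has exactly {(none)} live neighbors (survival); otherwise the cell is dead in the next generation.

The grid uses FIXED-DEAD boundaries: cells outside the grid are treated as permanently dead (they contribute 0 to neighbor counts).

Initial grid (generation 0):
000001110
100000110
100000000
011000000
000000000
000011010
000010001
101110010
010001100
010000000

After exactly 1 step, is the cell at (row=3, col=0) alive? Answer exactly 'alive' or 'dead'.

Answer: alive

Derivation:
Simulating step by step:
Generation 0 (given above): 23 live cells
Generation 1: 24 live cells
000000001
010000001
001000110
100000000
011111100
000100101
011000000
000000001
000000010
101001100

Cell (3,0) at generation 1: 1 -> alive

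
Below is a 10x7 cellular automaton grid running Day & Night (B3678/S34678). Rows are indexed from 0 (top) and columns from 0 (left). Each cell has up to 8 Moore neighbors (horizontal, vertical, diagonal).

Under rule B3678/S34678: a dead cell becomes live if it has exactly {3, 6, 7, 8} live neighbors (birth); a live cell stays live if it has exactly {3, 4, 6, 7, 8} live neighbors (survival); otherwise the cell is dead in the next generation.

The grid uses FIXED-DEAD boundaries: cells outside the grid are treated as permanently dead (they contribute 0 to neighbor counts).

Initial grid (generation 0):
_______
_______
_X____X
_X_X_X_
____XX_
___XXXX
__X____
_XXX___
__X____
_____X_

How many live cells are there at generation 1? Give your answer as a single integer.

Simulating step by step:
Generation 0 (given above): 17 live cells
Generation 1: 18 live cells
_______
_______
__X____
__X__XX
__X_X__
___XXX_
_XX__X_
_XXX___
_XXX___
_______
Population at generation 1: 18

Answer: 18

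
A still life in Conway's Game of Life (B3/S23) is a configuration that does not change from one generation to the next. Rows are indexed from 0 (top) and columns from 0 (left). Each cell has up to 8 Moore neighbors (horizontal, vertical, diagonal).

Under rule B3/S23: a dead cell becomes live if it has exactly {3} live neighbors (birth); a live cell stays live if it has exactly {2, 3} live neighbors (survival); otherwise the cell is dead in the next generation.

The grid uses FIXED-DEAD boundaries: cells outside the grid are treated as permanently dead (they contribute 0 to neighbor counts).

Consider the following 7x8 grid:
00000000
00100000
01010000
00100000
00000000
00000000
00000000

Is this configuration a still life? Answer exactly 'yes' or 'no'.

Compute generation 1 and compare to generation 0 (given above):
Generation 1:
00000000
00100000
01010000
00100000
00000000
00000000
00000000
The grids are IDENTICAL -> still life.

Answer: yes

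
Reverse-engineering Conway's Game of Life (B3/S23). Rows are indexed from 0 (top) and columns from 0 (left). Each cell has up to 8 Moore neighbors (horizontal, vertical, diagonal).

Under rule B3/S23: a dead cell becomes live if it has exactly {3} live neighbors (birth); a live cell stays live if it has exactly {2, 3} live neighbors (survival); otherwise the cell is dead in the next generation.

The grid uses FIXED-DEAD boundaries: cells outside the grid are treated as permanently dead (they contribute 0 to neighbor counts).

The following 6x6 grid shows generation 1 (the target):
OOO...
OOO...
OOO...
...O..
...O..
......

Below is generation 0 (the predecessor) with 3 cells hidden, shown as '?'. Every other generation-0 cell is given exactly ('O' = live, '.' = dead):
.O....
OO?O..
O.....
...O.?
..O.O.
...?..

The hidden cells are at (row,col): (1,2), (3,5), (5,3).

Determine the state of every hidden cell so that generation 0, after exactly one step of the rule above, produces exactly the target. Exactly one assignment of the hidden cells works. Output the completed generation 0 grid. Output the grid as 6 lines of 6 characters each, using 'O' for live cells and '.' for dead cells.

Hidden generation-0 cells (in order): (1,2), (3,5), (5,3).
A hidden cell only influences target cells in its own 3x3 neighborhood. Try each of the 2^3 = 8 assignments, step the completed generation 0 forward once under B3/S23, and compare with the target:
  (1,2)=. (3,5)=. (5,3)=. -> step reproduces the target at every cell -> ACCEPT
  (1,2)=. (3,5)=. (5,3)=O -> step gives (4,2)='O' but target has '.' -> reject
  (1,2)=. (3,5)=O (5,3)=. -> step gives (2,4)='O' but target has '.' -> reject
  (1,2)=. (3,5)=O (5,3)=O -> step gives (2,4)='O' but target has '.' -> reject
  (1,2)=O (3,5)=. (5,3)=. -> step gives (0,2)='.' but target has 'O' -> reject
  (1,2)=O (3,5)=. (5,3)=O -> step gives (0,2)='.' but target has 'O' -> reject
  (1,2)=O (3,5)=O (5,3)=. -> step gives (0,2)='.' but target has 'O' -> reject
  (1,2)=O (3,5)=O (5,3)=O -> step gives (0,2)='.' but target has 'O' -> reject
Unique solution: (1,2)=dead, (3,5)=dead, (5,3)=dead.
Check: live-neighbor counts of every cell in the completed generation 0:
323110
333010
233220
122221
011311
011211
Applying B3/S23 to generation 0 with these counts gives:
OOO...
OOO...
OOO...
...O..
...O..
......
which matches the target exactly.

Answer: .O....
OO.O..
O.....
...O..
..O.O.
......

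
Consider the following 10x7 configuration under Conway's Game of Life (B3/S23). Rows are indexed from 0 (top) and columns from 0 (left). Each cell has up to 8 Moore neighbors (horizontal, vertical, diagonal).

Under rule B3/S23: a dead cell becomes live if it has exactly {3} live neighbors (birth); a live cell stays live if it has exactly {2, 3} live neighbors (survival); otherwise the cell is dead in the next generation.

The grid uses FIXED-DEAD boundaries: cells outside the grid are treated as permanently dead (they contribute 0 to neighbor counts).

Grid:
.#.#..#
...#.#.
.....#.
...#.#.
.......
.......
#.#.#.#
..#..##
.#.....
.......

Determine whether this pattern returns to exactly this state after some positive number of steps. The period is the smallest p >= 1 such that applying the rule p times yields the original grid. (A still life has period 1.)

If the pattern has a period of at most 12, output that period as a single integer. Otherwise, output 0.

Answer: 0

Derivation:
Simulating and comparing each generation to the original:
Gen 0 (original, given above): 16 live cells
Gen 1: 15 live cells, differs from original
Gen 2: 17 live cells, differs from original
Gen 3: 17 live cells, differs from original
Gen 4: 21 live cells, differs from original
Gen 5: 16 live cells, differs from original
Gen 6: 16 live cells, differs from original
Gen 7: 15 live cells, differs from original
Gen 8: 22 live cells, differs from original
Gen 9: 13 live cells, differs from original
Gen 10: 9 live cells, differs from original
Gen 11: 9 live cells, differs from original
Gen 12: 11 live cells, differs from original
No period found within 12 steps.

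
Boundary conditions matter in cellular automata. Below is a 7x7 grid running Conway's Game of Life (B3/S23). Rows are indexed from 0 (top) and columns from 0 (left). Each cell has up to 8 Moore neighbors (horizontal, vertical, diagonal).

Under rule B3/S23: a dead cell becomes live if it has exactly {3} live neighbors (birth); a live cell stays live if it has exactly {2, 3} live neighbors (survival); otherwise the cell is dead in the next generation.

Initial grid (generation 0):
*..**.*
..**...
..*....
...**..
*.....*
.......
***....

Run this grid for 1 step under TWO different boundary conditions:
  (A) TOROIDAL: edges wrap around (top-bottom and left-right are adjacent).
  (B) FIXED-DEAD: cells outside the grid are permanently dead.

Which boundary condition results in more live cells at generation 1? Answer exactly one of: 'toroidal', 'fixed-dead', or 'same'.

Answer: toroidal

Derivation:
Under TOROIDAL boundary, generation 1:
*...*.*
.**.*..
..*.*..
...*...
.......
......*
****..*
Population = 15

Under FIXED-DEAD boundary, generation 1:
..***..
.**.*..
..*.*..
...*...
.......
*......
.*.....
Population = 11

Comparison: toroidal=15, fixed-dead=11 -> toroidal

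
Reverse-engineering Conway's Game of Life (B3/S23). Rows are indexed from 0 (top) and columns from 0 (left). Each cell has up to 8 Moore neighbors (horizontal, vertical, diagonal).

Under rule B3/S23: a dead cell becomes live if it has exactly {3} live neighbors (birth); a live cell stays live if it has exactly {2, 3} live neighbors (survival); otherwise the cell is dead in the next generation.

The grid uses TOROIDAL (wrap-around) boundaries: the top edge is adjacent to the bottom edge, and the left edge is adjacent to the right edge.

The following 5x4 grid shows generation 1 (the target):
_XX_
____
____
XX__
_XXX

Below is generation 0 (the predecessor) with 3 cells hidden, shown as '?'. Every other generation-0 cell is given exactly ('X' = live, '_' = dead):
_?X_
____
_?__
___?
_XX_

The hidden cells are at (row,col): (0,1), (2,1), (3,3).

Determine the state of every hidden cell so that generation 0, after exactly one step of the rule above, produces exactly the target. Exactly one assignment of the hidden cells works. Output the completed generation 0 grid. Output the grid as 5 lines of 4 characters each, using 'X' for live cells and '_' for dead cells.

Answer: __X_
____
_X__
___X
_XX_

Derivation:
Hidden generation-0 cells (in order): (0,1), (2,1), (3,3).
A hidden cell only influences target cells in its own 3x3 neighborhood. Try each of the 2^3 = 8 assignments, step the completed generation 0 forward once under B3/S23, and compare with the target:
  (0,1)=_ (2,1)=_ (3,3)=_ -> step gives (3,0)='_' but target has 'X' -> reject
  (0,1)=_ (2,1)=_ (3,3)=X -> step gives (3,0)='_' but target has 'X' -> reject
  (0,1)=_ (2,1)=X (3,3)=_ -> step gives (3,0)='_' but target has 'X' -> reject
  (0,1)=_ (2,1)=X (3,3)=X -> step reproduces the target at every cell -> ACCEPT
  (0,1)=X (2,1)=_ (3,3)=_ -> step gives (3,0)='_' but target has 'X' -> reject
  (0,1)=X (2,1)=_ (3,3)=X -> step gives (3,0)='_' but target has 'X' -> reject
  (0,1)=X (2,1)=X (3,3)=_ -> step gives (1,1)='X' but target has '_' -> reject
  (0,1)=X (2,1)=X (3,3)=X -> step gives (1,1)='X' but target has '_' -> reject
Unique solution: (0,1)=dead, (2,1)=live, (3,3)=live.
Check: live-neighbor counts of every cell in the completed generation 0:
1322
1221
2021
3341
2233
Applying B3/S23 to generation 0 with these counts gives:
_XX_
____
____
XX__
_XXX
which matches the target exactly.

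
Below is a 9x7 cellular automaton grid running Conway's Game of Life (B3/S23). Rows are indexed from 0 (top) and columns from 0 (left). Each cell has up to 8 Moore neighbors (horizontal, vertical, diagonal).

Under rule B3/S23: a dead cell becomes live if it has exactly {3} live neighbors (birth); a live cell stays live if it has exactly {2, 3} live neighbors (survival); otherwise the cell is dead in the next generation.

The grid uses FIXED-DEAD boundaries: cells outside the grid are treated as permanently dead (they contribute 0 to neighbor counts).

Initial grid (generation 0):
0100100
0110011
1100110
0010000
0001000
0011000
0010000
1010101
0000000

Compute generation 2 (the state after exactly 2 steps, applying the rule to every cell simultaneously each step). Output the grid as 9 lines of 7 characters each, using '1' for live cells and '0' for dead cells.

Simulating step by step:
Generation 0 (given above): 19 live cells
Generation 1: 21 live cells
0110010
0011001
1001111
0111100
0001000
0011000
0010000
0101000
0000000
Generation 2: 11 live cells
(generation 2 grid is the final answer)

Answer: 0111000
0000001
0000001
0100000
0100000
0011000
0100000
0010000
0000000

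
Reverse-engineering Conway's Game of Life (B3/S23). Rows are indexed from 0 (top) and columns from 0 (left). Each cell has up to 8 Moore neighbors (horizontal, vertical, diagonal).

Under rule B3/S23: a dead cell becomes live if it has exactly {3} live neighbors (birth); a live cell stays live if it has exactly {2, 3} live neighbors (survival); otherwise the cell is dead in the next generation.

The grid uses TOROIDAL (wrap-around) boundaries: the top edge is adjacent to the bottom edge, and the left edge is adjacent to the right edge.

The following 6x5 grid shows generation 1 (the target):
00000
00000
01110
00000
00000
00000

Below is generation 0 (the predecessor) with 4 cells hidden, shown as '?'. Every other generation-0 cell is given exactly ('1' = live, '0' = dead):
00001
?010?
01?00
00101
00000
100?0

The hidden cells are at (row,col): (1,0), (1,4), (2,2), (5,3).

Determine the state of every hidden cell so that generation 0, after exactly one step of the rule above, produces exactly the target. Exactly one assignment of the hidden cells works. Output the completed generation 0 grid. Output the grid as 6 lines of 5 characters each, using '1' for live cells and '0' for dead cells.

Answer: 00001
00100
01000
00101
00000
10000

Derivation:
Hidden generation-0 cells (in order): (1,0), (1,4), (2,2), (5,3).
A hidden cell only influences target cells in its own 3x3 neighborhood. Try each of the 2^4 = 16 assignments, step the completed generation 0 forward once under B3/S23, and compare with the target:
  (1,0)=0 (1,4)=0 (2,2)=0 (5,3)=0 -> step reproduces the target at every cell -> ACCEPT
  (1,0)=0 (1,4)=0 (2,2)=0 (5,3)=1 -> step gives (0,3)='1' but target has '0' -> reject
  (1,0)=0 (1,4)=0 (2,2)=1 (5,3)=0 -> step gives (1,1)='1' but target has '0' -> reject
  (1,0)=0 (1,4)=0 (2,2)=1 (5,3)=1 -> step gives (0,3)='1' but target has '0' -> reject
  (1,0)=0 (1,4)=1 (2,2)=0 (5,3)=0 -> step gives (0,0)='1' but target has '0' -> reject
  (1,0)=0 (1,4)=1 (2,2)=0 (5,3)=1 -> step gives (0,0)='1' but target has '0' -> reject
  (1,0)=0 (1,4)=1 (2,2)=1 (5,3)=0 -> step gives (0,0)='1' but target has '0' -> reject
  (1,0)=0 (1,4)=1 (2,2)=1 (5,3)=1 -> step gives (0,0)='1' but target has '0' -> reject
  (1,0)=1 (1,4)=0 (2,2)=0 (5,3)=0 -> step gives (0,0)='1' but target has '0' -> reject
  (1,0)=1 (1,4)=0 (2,2)=0 (5,3)=1 -> step gives (0,0)='1' but target has '0' -> reject
  (1,0)=1 (1,4)=0 (2,2)=1 (5,3)=0 -> step gives (0,0)='1' but target has '0' -> reject
  (1,0)=1 (1,4)=0 (2,2)=1 (5,3)=1 -> step gives (0,0)='1' but target has '0' -> reject
  (1,0)=1 (1,4)=1 (2,2)=0 (5,3)=0 -> step gives (0,1)='1' but target has '0' -> reject
  (1,0)=1 (1,4)=1 (2,2)=0 (5,3)=1 -> step gives (0,1)='1' but target has '0' -> reject
  (1,0)=1 (1,4)=1 (2,2)=1 (5,3)=0 -> step gives (0,1)='1' but target has '0' -> reject
  (1,0)=1 (1,4)=1 (2,2)=1 (5,3)=1 -> step gives (0,1)='1' but target has '0' -> reject
Unique solution: (1,0)=dead, (1,4)=dead, (2,2)=dead, (5,3)=dead.
Check: live-neighbor counts of every cell in the completed generation 0:
22121
22121
22331
22120
22122
11012
Applying B3/S23 to generation 0 with these counts gives:
00000
00000
01110
00000
00000
00000
which matches the target exactly.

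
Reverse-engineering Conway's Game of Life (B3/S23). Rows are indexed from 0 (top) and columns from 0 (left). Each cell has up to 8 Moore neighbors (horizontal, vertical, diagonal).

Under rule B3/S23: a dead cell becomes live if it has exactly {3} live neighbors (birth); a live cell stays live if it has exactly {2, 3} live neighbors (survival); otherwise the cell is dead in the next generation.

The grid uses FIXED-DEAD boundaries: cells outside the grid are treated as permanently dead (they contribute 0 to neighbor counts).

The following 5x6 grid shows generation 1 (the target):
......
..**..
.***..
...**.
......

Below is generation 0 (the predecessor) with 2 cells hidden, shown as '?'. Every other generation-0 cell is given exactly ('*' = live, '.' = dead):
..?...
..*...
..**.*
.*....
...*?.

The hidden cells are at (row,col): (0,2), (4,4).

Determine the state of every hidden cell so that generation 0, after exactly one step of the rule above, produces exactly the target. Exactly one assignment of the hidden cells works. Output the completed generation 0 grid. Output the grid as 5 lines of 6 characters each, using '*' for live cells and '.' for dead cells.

Answer: ......
..*...
..**.*
.*....
...*..

Derivation:
Hidden generation-0 cells (in order): (0,2), (4,4).
A hidden cell only influences target cells in its own 3x3 neighborhood. Try each of the 2^2 = 4 assignments, step the completed generation 0 forward once under B3/S23, and compare with the target:
  (0,2)=. (4,4)=. -> step reproduces the target at every cell -> ACCEPT
  (0,2)=. (4,4)=* -> step gives (3,3)='.' but target has '*' -> reject
  (0,2)=* (4,4)=. -> step gives (1,1)='*' but target has '.' -> reject
  (0,2)=* (4,4)=* -> step gives (1,1)='*' but target has '.' -> reject
Unique solution: (0,2)=dead, (4,4)=dead.
Check: live-neighbor counts of every cell in the completed generation 0:
011100
022321
133220
114331
112010
Applying B3/S23 to generation 0 with these counts gives:
......
..**..
.***..
...**.
......
which matches the target exactly.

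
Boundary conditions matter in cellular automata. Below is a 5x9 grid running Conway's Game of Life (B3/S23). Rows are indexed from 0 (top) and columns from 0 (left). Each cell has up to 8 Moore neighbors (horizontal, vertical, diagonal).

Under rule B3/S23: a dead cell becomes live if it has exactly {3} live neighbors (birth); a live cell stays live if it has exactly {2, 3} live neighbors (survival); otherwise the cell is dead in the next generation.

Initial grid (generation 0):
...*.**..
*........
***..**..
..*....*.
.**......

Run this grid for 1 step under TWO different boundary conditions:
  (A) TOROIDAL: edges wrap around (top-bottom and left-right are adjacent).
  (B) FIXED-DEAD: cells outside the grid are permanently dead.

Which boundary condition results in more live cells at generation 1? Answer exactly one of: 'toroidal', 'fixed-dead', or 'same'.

Under TOROIDAL boundary, generation 1:
.**......
*.*.*....
*.*...*.*
*..*..*..
.***..*..
Population = 16

Under FIXED-DEAD boundary, generation 1:
.........
*.*.*....
*.*...*..
*..*..*..
.**......
Population = 11

Comparison: toroidal=16, fixed-dead=11 -> toroidal

Answer: toroidal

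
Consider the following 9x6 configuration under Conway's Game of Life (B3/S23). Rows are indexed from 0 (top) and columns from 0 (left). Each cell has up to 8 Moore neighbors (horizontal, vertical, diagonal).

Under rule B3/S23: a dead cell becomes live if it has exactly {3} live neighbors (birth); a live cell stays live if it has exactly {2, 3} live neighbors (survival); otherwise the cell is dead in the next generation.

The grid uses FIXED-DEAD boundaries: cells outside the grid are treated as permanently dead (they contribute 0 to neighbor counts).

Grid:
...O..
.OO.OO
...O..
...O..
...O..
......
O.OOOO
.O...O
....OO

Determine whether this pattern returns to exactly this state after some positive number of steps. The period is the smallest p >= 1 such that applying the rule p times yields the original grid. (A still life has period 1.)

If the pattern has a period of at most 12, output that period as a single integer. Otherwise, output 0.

Simulating and comparing each generation to the original:
Gen 0 (original, given above): 17 live cells
Gen 1: 19 live cells, differs from original
Gen 2: 13 live cells, differs from original
Gen 3: 10 live cells, differs from original
Gen 4: 8 live cells, differs from original
Gen 5: 10 live cells, differs from original
Gen 6: 8 live cells, differs from original
Gen 7: 9 live cells, differs from original
Gen 8: 11 live cells, differs from original
Gen 9: 11 live cells, differs from original
Gen 10: 12 live cells, differs from original
Gen 11: 12 live cells, differs from original
Gen 12: 12 live cells, differs from original
No period found within 12 steps.

Answer: 0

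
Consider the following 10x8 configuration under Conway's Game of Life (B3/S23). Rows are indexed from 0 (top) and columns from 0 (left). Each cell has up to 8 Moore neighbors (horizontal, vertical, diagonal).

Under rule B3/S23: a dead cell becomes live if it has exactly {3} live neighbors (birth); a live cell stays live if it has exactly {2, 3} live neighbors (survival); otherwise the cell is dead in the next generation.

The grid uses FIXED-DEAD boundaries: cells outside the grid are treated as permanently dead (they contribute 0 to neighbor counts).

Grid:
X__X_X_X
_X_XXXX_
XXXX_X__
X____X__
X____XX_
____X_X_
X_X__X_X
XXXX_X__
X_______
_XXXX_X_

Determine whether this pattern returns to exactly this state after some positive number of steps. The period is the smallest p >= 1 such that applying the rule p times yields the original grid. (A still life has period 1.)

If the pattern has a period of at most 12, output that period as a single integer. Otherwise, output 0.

Answer: 0

Derivation:
Simulating and comparing each generation to the original:
Gen 0 (original, given above): 36 live cells
Gen 1: 26 live cells, differs from original
Gen 2: 29 live cells, differs from original
Gen 3: 28 live cells, differs from original
Gen 4: 27 live cells, differs from original
Gen 5: 20 live cells, differs from original
Gen 6: 19 live cells, differs from original
Gen 7: 16 live cells, differs from original
Gen 8: 13 live cells, differs from original
Gen 9: 17 live cells, differs from original
Gen 10: 12 live cells, differs from original
Gen 11: 14 live cells, differs from original
Gen 12: 11 live cells, differs from original
No period found within 12 steps.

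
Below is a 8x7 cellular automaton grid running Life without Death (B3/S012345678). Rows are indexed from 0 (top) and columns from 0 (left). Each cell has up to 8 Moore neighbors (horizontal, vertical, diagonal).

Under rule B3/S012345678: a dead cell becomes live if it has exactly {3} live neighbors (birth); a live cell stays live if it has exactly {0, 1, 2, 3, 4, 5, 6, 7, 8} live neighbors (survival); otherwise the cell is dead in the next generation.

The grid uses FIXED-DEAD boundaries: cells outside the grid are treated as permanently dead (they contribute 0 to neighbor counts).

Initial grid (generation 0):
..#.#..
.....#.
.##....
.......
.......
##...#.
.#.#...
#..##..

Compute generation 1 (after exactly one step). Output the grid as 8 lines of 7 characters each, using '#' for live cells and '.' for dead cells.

Answer: ..#.#..
.###.#.
.##....
.......
.......
###..#.
.#.#...
#.###..

Derivation:
Simulating step by step:
Generation 0 (given above): 13 live cells
Generation 1: 18 live cells
(generation 1 grid is the final answer)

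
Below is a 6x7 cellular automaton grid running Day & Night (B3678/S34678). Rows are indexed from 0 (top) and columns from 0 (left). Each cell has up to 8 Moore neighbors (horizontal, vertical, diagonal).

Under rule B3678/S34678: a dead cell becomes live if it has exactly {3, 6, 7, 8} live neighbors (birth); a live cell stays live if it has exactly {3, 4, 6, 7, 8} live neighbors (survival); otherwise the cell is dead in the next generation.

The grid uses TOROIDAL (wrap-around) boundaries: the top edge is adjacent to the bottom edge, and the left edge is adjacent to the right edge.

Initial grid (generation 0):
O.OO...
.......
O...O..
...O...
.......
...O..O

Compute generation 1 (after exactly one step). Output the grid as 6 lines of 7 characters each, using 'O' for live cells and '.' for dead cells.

Answer: .......
.O.O...
.......
.......
.......
..O....

Derivation:
Simulating step by step:
Generation 0 (given above): 8 live cells
Generation 1: 3 live cells
(generation 1 grid is the final answer)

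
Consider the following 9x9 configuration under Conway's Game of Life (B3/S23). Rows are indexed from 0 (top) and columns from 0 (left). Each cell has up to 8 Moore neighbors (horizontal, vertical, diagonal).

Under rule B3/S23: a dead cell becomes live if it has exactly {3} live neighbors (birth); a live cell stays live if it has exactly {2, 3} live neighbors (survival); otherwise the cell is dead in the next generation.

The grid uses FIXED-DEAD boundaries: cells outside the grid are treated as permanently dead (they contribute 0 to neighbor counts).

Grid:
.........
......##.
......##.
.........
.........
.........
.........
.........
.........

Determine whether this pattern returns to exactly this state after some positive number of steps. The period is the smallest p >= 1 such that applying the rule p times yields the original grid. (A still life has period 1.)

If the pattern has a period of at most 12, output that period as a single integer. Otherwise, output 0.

Answer: 1

Derivation:
Simulating and comparing each generation to the original:
Gen 0 (original, given above): 4 live cells
Gen 1: 4 live cells, MATCHES original -> period = 1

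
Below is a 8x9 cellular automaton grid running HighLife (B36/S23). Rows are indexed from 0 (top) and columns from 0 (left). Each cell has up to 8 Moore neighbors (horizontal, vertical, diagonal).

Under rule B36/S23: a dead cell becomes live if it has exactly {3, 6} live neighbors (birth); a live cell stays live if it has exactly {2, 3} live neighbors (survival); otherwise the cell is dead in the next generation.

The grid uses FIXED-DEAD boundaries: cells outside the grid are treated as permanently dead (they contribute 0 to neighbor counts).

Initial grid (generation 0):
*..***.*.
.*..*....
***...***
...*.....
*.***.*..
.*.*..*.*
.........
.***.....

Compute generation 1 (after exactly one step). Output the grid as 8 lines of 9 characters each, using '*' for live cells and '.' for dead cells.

Simulating step by step:
Generation 0 (given above): 26 live cells
Generation 1: 26 live cells
(generation 1 grid is the final answer)

Answer: ...***...
....*...*
****...*.
*...***..
.*..**.*.
.*.***.*.
.*.*.....
..*......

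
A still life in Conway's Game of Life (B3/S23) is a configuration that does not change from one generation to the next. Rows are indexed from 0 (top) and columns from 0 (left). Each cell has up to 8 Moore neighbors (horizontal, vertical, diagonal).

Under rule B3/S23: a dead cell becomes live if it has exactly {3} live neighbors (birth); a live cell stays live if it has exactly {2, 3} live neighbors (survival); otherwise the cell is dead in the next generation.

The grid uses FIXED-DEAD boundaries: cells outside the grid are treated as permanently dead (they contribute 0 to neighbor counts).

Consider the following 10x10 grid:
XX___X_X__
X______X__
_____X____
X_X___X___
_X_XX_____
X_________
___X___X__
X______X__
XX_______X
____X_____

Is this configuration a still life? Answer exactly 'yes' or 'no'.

Answer: no

Derivation:
Compute generation 1 and compare to generation 0 (given above):
Generation 1:
XX____X___
XX________
_X____X___
_XXXXX____
XXXX______
__XXX_____
__________
XX______X_
XX________
__________
Cell (0,5) differs: gen0=1 vs gen1=0 -> NOT a still life.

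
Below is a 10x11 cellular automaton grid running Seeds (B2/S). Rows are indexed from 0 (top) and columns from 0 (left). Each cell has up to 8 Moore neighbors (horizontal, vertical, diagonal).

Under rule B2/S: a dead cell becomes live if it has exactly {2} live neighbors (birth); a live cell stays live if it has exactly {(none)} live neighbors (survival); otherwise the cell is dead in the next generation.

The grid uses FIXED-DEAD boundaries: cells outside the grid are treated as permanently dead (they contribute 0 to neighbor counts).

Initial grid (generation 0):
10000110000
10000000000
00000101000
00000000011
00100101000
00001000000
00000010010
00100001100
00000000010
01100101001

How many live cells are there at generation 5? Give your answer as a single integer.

Simulating step by step:
Generation 0 (given above): 23 live cells
Generation 1: 29 live cells
01000000000
01001001000
00000010111
00001101000
00011010111
00010001100
00010100000
00000010001
00010000001
00000010110
Generation 2: 22 live cells
10100000000
10100110001
00010000000
00000000000
00100000000
00000000001
00100000110
00110100010
00000110100
00000001001
Generation 3: 25 live cells
00010110000
00001000000
01101110000
00110000000
00000000000
01110000100
01001000000
01000000001
00110000001
00000100110
Generation 4: 17 live cells
00000000000
01000001000
00000000000
00000010000
00001000000
10001000000
00000000010
10001000010
01001000100
00111000001
Generation 5: 22 live cells
00000000000
00000000000
00000011000
00000100000
00010000000
00010100000
11011100101
01010100001
10000000001
01000100010
Population at generation 5: 22

Answer: 22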